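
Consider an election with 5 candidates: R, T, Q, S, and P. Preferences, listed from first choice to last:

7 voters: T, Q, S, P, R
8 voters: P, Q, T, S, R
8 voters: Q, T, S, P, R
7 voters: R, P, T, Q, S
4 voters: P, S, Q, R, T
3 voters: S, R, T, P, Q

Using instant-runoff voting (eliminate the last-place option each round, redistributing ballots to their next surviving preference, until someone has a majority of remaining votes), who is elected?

P

Round 1: R 7, T 7, Q 8, S 3, P 12. Eliminate S.
Round 2: R 10, T 7, Q 8, P 12. Eliminate T.
Round 3: R 10, Q 15, P 12. Eliminate R.
Round 4: Q 15, P 22. P has a majority.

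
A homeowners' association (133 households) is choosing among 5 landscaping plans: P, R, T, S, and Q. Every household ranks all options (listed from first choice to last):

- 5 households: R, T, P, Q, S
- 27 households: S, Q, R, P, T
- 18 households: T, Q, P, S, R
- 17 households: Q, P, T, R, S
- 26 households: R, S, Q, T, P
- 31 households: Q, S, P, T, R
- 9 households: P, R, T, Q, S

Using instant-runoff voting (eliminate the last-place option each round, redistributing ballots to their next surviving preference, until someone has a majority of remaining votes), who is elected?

Round 1: P 9, R 31, T 18, S 27, Q 48. Eliminate P.
Round 2: R 40, T 18, S 27, Q 48. Eliminate T.
Round 3: R 40, S 27, Q 66. Eliminate S.
Round 4: R 40, Q 93. Q has a majority.

Q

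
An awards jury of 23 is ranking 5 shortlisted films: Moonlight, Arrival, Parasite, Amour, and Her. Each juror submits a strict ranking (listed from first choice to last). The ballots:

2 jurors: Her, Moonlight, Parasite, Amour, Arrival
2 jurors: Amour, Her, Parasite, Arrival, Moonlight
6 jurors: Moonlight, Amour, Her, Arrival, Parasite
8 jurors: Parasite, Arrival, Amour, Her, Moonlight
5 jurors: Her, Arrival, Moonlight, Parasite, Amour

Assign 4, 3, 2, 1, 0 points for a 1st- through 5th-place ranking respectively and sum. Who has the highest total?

Moonlight: 2·3 + 2·0 + 6·4 + 8·0 + 5·2 = 40
Arrival: 2·0 + 2·1 + 6·1 + 8·3 + 5·3 = 47
Parasite: 2·2 + 2·2 + 6·0 + 8·4 + 5·1 = 45
Amour: 2·1 + 2·4 + 6·3 + 8·2 + 5·0 = 44
Her: 2·4 + 2·3 + 6·2 + 8·1 + 5·4 = 54
Her has the highest Borda score (54).

Her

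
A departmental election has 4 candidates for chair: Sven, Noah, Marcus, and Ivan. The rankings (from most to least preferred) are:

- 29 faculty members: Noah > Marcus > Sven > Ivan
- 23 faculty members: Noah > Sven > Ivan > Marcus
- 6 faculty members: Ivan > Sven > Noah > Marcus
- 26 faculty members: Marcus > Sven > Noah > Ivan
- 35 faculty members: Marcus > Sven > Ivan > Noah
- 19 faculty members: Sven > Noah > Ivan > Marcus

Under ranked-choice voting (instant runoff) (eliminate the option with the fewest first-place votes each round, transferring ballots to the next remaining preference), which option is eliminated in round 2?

Sven

Round 1: Sven 19, Noah 52, Marcus 61, Ivan 6. Eliminate Ivan.
Round 2: Sven 25, Noah 52, Marcus 61. Eliminate Sven.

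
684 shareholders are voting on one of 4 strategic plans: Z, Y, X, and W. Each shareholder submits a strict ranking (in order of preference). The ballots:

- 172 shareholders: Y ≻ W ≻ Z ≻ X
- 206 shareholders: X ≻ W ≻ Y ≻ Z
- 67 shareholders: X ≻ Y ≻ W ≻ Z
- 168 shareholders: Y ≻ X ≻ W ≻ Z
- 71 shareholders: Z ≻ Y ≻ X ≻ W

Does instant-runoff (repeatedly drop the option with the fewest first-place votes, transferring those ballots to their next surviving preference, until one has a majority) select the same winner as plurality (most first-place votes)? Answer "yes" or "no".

yes

Instant-runoff — R1 Z 71, Y 340, X 273, W 0 (W out); R2 Z 71, Y 340, X 273 (Z out); R3 Y 411, X 273 (Y winner). Winner: Y.
Plurality — first-place votes: Z 71, Y 340, X 273, W 0. Winner: Y.
The two methods agree.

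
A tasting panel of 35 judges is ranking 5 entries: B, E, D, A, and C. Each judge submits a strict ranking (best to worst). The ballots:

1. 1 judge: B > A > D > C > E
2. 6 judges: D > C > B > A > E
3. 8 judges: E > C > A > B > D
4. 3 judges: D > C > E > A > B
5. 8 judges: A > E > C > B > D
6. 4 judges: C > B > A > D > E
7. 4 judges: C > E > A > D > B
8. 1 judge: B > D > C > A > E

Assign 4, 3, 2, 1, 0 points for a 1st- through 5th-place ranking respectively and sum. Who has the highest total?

C

B: 1·4 + 6·2 + 8·1 + 3·0 + 8·1 + 4·3 + 4·0 + 1·4 = 48
E: 1·0 + 6·0 + 8·4 + 3·2 + 8·3 + 4·0 + 4·3 + 1·0 = 74
D: 1·2 + 6·4 + 8·0 + 3·4 + 8·0 + 4·1 + 4·1 + 1·3 = 49
A: 1·3 + 6·1 + 8·2 + 3·1 + 8·4 + 4·2 + 4·2 + 1·1 = 77
C: 1·1 + 6·3 + 8·3 + 3·3 + 8·2 + 4·4 + 4·4 + 1·2 = 102
C has the highest Borda score (102).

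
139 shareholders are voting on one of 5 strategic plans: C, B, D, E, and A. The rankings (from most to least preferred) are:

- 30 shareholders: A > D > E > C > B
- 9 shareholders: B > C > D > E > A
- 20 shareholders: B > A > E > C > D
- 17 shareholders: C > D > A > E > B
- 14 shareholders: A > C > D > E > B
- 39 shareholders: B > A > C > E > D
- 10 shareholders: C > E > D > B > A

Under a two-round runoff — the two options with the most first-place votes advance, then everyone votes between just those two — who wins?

Round 1 first-place votes: C 27, B 68, D 0, E 0, A 44.
B and A advance.
Runoff: B is preferred to A by 78 voters; A by 61.
B wins the runoff.

B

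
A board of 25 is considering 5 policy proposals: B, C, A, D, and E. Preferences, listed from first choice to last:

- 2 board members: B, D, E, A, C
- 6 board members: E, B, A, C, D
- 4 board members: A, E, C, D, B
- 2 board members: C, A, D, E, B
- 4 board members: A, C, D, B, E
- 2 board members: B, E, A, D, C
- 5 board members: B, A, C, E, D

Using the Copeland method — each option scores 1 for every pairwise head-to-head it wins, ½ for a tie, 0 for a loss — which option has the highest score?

B

B: beats C, A, D, and E → score 4.
C: beats D; loses to B, A, and E → score 1.
A: beats C, D, and E; loses to B → score 3.
D: loses to B, C, A, and E → score 0.
E: beats C and D; loses to B and A → score 2.
B has the best pairwise record.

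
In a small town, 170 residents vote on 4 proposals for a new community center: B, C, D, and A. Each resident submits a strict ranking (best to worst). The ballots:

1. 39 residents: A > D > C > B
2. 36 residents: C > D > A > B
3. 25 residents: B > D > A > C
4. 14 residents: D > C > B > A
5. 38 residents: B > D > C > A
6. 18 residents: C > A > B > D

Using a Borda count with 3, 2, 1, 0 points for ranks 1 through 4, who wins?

D

B: 39·0 + 36·0 + 25·3 + 14·1 + 38·3 + 18·1 = 221
C: 39·1 + 36·3 + 25·0 + 14·2 + 38·1 + 18·3 = 267
D: 39·2 + 36·2 + 25·2 + 14·3 + 38·2 + 18·0 = 318
A: 39·3 + 36·1 + 25·1 + 14·0 + 38·0 + 18·2 = 214
D has the highest Borda score (318).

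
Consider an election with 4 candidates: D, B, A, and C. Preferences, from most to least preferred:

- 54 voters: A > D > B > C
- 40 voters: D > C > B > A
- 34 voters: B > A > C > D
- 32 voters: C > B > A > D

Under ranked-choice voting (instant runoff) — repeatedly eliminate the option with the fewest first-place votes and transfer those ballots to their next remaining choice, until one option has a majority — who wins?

Round 1: D 40, B 34, A 54, C 32. Eliminate C.
Round 2: D 40, B 66, A 54. Eliminate D.
Round 3: B 106, A 54. B has a majority.

B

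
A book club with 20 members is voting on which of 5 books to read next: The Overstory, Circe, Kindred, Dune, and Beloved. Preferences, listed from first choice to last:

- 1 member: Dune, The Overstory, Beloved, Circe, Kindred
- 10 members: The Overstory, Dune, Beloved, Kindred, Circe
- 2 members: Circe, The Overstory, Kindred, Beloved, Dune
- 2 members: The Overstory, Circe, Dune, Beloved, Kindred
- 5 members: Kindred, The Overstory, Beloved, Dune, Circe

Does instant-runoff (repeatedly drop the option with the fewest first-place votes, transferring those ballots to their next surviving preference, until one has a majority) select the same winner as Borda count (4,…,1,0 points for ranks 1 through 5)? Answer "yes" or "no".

yes

Instant-runoff — R1 The Overstory 12, Circe 2, Kindred 5, Dune 1, Beloved 0 (The Overstory winner). Winner: The Overstory.
Borda — scores: The Overstory 72, Circe 15, Kindred 34, Dune 43, Beloved 36. Winner: The Overstory.
The two methods agree.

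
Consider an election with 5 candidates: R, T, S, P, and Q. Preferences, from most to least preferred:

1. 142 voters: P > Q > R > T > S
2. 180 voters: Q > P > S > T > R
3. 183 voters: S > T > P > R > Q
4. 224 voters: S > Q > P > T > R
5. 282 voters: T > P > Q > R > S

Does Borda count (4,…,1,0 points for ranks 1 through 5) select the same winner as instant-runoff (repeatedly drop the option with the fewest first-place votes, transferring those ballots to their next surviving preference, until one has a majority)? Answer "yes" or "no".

no

Borda — scores: R 749, T 2223, S 1988, P 2768, Q 2382. Winner: P.
Instant-runoff — R1 R 0, T 282, S 407, P 142, Q 180 (R out); R2 T 282, S 407, P 142, Q 180 (P out); R3 T 282, S 407, Q 322 (T out); R4 S 407, Q 604 (Q winner). Winner: Q.
The two methods disagree.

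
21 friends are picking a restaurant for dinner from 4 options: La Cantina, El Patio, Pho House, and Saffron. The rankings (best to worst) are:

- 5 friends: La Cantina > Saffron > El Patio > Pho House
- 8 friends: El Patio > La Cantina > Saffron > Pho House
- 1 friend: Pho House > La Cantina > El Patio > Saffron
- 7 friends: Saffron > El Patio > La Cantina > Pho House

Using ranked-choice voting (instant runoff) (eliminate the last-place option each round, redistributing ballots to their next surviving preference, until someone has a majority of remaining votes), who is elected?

Round 1: La Cantina 5, El Patio 8, Pho House 1, Saffron 7. Eliminate Pho House.
Round 2: La Cantina 6, El Patio 8, Saffron 7. Eliminate La Cantina.
Round 3: El Patio 9, Saffron 12. Saffron has a majority.

Saffron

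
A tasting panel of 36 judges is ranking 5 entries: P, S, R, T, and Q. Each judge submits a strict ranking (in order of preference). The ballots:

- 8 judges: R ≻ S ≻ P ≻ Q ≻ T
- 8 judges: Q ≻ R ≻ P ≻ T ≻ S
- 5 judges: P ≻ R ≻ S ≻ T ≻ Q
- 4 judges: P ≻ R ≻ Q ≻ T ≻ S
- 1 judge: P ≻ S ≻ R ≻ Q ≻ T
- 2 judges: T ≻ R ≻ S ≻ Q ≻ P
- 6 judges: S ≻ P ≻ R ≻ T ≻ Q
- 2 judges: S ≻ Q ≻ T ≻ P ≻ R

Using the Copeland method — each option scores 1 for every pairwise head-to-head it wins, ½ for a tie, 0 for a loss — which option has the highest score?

P: beats T and Q; ties S and R → score 3.
S: beats T and Q; ties P; loses to R → score 2.5.
R: beats S, T, and Q; ties P → score 3.5.
T: loses to P, S, R, and Q → score 0.
Q: beats T; loses to P, S, and R → score 1.
R has the best pairwise record.

R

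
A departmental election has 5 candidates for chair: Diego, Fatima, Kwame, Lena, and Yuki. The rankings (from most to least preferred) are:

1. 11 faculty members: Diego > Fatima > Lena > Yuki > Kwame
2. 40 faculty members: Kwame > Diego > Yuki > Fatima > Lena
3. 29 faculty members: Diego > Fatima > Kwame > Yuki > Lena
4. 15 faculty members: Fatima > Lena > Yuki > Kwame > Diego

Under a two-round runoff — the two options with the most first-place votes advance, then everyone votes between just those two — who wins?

Kwame

Round 1 first-place votes: Diego 40, Fatima 15, Kwame 40, Lena 0, Yuki 0.
Kwame and Diego advance.
Runoff: Kwame is preferred to Diego by 55 voters; Diego by 40.
Kwame wins the runoff.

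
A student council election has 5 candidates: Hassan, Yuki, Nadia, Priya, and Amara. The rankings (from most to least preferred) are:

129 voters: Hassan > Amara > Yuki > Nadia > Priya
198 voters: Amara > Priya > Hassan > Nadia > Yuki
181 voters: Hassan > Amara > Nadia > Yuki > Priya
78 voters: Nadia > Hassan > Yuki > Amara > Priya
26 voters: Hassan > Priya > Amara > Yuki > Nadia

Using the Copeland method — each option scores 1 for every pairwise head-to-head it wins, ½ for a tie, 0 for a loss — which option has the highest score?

Hassan: beats Yuki, Nadia, Priya, and Amara → score 4.
Yuki: beats Priya; loses to Hassan, Nadia, and Amara → score 1.
Nadia: beats Yuki and Priya; loses to Hassan and Amara → score 2.
Priya: loses to Hassan, Yuki, Nadia, and Amara → score 0.
Amara: beats Yuki, Nadia, and Priya; loses to Hassan → score 3.
Hassan has the best pairwise record.

Hassan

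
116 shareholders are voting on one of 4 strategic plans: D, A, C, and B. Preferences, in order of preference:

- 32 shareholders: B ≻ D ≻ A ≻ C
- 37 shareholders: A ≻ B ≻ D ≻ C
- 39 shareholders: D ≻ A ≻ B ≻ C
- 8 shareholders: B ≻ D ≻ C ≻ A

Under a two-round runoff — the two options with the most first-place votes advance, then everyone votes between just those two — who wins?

B

Round 1 first-place votes: D 39, A 37, C 0, B 40.
B and D advance.
Runoff: B is preferred to D by 77 voters; D by 39.
B wins the runoff.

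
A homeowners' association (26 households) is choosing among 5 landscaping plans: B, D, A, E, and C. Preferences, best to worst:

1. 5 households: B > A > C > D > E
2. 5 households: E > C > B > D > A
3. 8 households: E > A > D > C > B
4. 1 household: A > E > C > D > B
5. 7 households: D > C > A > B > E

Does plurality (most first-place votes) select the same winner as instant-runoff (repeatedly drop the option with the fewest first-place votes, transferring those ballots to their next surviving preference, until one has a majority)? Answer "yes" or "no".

Plurality — first-place votes: B 5, D 7, A 1, E 13, C 0. Winner: E.
Instant-runoff — R1 B 5, D 7, A 1, E 13, C 0 (C out); R2 B 5, D 7, A 1, E 13 (A out); R3 B 5, D 7, E 14 (E winner). Winner: E.
The two methods agree.

yes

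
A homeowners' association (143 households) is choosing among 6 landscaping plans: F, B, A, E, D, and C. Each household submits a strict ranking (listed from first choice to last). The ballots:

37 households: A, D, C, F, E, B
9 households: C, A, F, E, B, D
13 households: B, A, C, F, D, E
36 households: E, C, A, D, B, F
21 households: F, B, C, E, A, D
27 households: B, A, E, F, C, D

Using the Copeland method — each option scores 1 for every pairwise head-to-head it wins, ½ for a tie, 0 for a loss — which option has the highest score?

F: beats E; loses to B, A, D, and C → score 1.
B: beats F; loses to A, E, D, and C → score 1.
A: beats F, B, E, D, and C → score 5.
E: beats B and D; loses to F, A, and C → score 2.
D: beats F and B; loses to A, E, and C → score 2.
C: beats F, B, E, and D; loses to A → score 4.
A has the best pairwise record.

A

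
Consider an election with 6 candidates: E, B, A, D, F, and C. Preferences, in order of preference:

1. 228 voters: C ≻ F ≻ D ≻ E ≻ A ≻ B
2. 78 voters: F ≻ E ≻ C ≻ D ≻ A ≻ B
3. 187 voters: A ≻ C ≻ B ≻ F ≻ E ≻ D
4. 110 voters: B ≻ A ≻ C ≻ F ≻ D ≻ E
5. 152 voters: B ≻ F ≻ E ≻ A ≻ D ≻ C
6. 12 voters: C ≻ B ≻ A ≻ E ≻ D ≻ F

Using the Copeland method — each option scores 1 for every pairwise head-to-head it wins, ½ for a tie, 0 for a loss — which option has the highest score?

E: beats A and D; loses to B, F, and C → score 2.
B: beats E, D, and F; loses to A and C → score 3.
A: beats B, D, and C; loses to E and F → score 3.
D: loses to E, B, A, F, and C → score 0.
F: beats E, A, and D; loses to B and C → score 3.
C: beats E, B, D, and F; loses to A → score 4.
C has the best pairwise record.

C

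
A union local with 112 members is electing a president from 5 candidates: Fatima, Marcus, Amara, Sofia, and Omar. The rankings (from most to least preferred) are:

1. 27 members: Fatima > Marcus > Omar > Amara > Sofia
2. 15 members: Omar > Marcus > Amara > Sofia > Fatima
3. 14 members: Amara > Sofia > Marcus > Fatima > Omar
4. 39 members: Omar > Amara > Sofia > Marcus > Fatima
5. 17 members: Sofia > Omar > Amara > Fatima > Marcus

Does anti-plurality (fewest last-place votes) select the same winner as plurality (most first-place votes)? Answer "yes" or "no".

Anti-plurality — last-place votes: Fatima 54, Marcus 17, Amara 0, Sofia 27, Omar 14. Winner: Amara.
Plurality — first-place votes: Fatima 27, Marcus 0, Amara 14, Sofia 17, Omar 54. Winner: Omar.
The two methods disagree.

no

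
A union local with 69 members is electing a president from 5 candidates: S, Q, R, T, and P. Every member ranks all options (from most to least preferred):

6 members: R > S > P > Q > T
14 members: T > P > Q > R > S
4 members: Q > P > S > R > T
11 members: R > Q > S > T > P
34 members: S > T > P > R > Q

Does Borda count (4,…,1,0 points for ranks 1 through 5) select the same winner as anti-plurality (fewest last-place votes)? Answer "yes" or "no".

Borda — scores: S 184, Q 83, R 120, T 169, P 134. Winner: S.
Anti-plurality — last-place votes: S 14, Q 34, R 0, T 10, P 11. Winner: R.
The two methods disagree.

no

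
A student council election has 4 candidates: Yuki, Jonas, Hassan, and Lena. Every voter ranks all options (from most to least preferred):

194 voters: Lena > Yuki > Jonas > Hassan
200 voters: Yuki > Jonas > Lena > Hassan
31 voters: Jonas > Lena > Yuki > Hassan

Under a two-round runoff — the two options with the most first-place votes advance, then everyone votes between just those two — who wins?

Lena

Round 1 first-place votes: Yuki 200, Jonas 31, Hassan 0, Lena 194.
Yuki and Lena advance.
Runoff: Yuki is preferred to Lena by 200 voters; Lena by 225.
Lena wins the runoff.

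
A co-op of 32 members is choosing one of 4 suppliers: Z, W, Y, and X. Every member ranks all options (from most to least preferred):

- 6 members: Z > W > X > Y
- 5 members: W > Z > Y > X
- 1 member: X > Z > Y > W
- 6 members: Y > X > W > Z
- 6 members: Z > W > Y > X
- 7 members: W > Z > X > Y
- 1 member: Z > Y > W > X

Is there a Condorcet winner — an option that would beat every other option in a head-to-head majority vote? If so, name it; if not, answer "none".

W vs Z: 18–14 for W.
W vs Y: 24–8 for W.
W vs X: 25–7 for W.
W beats every other option head-to-head.

W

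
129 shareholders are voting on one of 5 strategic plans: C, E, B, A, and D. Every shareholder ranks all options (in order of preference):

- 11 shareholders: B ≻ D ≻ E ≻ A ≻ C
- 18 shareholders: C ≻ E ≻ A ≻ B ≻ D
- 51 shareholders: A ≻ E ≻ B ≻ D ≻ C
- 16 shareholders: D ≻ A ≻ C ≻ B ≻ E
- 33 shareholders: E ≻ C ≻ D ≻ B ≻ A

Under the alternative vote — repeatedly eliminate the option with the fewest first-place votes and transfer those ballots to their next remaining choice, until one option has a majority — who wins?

A

Round 1: C 18, E 33, B 11, A 51, D 16. Eliminate B.
Round 2: C 18, E 33, A 51, D 27. Eliminate C.
Round 3: E 51, A 51, D 27. Eliminate D.
Round 4: E 62, A 67. A has a majority.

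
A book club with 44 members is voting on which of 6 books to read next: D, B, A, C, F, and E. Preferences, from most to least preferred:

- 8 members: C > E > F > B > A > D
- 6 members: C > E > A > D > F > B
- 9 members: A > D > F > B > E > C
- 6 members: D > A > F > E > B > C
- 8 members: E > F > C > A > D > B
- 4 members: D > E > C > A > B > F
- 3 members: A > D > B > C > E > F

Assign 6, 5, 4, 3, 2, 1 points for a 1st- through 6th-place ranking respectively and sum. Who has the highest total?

E

D: 8·1 + 6·3 + 9·5 + 6·6 + 8·2 + 4·6 + 3·5 = 162
B: 8·3 + 6·1 + 9·3 + 6·2 + 8·1 + 4·2 + 3·4 = 97
A: 8·2 + 6·4 + 9·6 + 6·5 + 8·3 + 4·3 + 3·6 = 178
C: 8·6 + 6·6 + 9·1 + 6·1 + 8·4 + 4·4 + 3·3 = 156
F: 8·4 + 6·2 + 9·4 + 6·4 + 8·5 + 4·1 + 3·1 = 151
E: 8·5 + 6·5 + 9·2 + 6·3 + 8·6 + 4·5 + 3·2 = 180
E has the highest Borda score (180).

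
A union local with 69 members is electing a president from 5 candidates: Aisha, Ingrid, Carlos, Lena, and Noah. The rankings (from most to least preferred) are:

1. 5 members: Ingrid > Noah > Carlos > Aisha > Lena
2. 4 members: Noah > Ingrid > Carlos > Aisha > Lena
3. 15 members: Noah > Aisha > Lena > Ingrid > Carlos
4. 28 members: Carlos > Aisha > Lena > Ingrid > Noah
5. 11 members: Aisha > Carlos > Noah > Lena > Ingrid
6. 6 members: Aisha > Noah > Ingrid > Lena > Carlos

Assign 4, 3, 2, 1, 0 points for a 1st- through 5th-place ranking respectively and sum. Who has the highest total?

Aisha

Aisha: 5·1 + 4·1 + 15·3 + 28·3 + 11·4 + 6·4 = 206
Ingrid: 5·4 + 4·3 + 15·1 + 28·1 + 11·0 + 6·2 = 87
Carlos: 5·2 + 4·2 + 15·0 + 28·4 + 11·3 + 6·0 = 163
Lena: 5·0 + 4·0 + 15·2 + 28·2 + 11·1 + 6·1 = 103
Noah: 5·3 + 4·4 + 15·4 + 28·0 + 11·2 + 6·3 = 131
Aisha has the highest Borda score (206).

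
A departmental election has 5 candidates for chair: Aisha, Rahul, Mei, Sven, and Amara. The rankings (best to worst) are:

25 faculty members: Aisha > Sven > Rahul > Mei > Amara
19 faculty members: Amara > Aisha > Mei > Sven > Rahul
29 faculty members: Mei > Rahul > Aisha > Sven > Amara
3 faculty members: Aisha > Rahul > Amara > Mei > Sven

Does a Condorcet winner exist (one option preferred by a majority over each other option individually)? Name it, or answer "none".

Aisha

Aisha vs Rahul: 47–29 for Aisha.
Aisha vs Mei: 47–29 for Aisha.
Aisha vs Sven: 76–0 for Aisha.
Aisha vs Amara: 57–19 for Aisha.
Aisha beats every other option head-to-head.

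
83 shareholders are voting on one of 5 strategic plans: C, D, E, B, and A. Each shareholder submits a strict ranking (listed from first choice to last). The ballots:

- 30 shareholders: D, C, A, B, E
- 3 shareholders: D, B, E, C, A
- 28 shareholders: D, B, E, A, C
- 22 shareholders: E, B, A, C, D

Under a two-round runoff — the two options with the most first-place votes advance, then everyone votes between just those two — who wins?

Round 1 first-place votes: C 0, D 61, E 22, B 0, A 0.
D and E advance.
Runoff: D is preferred to E by 61 voters; E by 22.
D wins the runoff.

D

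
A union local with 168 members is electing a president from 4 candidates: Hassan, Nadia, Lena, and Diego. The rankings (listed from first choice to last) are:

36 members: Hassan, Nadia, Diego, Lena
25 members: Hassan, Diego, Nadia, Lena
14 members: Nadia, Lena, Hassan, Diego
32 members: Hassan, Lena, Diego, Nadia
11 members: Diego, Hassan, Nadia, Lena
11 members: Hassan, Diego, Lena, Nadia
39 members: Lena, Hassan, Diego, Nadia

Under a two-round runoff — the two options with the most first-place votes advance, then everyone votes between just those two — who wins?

Round 1 first-place votes: Hassan 104, Nadia 14, Lena 39, Diego 11.
Hassan and Lena advance.
Runoff: Hassan is preferred to Lena by 115 voters; Lena by 53.
Hassan wins the runoff.

Hassan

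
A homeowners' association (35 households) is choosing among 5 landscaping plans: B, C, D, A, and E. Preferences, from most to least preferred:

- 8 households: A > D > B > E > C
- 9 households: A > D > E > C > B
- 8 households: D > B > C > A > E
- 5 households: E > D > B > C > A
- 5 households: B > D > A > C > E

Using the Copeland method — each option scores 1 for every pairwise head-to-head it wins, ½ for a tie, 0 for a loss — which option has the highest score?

B: beats C, A, and E; loses to D → score 3.
C: loses to B, D, A, and E → score 0.
D: beats B, C, A, and E → score 4.
A: beats C and E; loses to B and D → score 2.
E: beats C; loses to B, D, and A → score 1.
D has the best pairwise record.

D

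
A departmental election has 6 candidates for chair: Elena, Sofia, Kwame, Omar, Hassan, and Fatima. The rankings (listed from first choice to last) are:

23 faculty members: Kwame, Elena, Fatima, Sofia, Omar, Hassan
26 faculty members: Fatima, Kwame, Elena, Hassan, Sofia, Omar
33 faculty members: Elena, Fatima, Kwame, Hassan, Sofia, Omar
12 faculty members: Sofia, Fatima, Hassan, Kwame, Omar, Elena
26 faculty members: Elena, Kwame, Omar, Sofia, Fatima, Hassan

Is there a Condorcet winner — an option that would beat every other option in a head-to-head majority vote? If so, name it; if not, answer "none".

Checking pairwise contests:
Kwame beats Elena 61–59.
Elena beats Sofia 108–12.
Fatima beats Kwame 71–49.
Elena beats Omar 108–12.
Elena beats Hassan 108–12.
Elena beats Fatima 82–38.
Every option loses at least one head-to-head, so there is no Condorcet winner.

none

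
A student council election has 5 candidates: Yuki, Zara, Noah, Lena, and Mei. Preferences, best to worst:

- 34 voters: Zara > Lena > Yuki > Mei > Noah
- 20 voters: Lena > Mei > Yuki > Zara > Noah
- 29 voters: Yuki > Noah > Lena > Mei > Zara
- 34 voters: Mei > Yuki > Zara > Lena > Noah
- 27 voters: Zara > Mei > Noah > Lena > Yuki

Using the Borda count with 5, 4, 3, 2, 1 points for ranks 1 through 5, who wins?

Yuki: 34·3 + 20·3 + 29·5 + 34·4 + 27·1 = 470
Zara: 34·5 + 20·2 + 29·1 + 34·3 + 27·5 = 476
Noah: 34·1 + 20·1 + 29·4 + 34·1 + 27·3 = 285
Lena: 34·4 + 20·5 + 29·3 + 34·2 + 27·2 = 445
Mei: 34·2 + 20·4 + 29·2 + 34·5 + 27·4 = 484
Mei has the highest Borda score (484).

Mei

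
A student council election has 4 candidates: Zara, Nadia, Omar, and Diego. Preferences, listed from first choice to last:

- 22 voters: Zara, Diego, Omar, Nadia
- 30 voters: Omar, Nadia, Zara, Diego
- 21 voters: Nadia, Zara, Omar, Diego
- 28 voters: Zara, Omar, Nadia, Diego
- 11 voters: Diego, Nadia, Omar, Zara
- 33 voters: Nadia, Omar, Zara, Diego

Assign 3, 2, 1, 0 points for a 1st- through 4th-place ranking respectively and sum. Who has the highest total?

Zara: 22·3 + 30·1 + 21·2 + 28·3 + 11·0 + 33·1 = 255
Nadia: 22·0 + 30·2 + 21·3 + 28·1 + 11·2 + 33·3 = 272
Omar: 22·1 + 30·3 + 21·1 + 28·2 + 11·1 + 33·2 = 266
Diego: 22·2 + 30·0 + 21·0 + 28·0 + 11·3 + 33·0 = 77
Nadia has the highest Borda score (272).

Nadia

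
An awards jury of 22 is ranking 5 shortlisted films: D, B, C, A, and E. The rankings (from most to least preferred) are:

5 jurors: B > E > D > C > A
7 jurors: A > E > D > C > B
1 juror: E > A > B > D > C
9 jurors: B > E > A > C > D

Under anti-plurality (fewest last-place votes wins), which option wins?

E

Last-place votes: D 9, B 7, C 1, A 5, E 0.
E is ranked last by the fewest voters, so E wins.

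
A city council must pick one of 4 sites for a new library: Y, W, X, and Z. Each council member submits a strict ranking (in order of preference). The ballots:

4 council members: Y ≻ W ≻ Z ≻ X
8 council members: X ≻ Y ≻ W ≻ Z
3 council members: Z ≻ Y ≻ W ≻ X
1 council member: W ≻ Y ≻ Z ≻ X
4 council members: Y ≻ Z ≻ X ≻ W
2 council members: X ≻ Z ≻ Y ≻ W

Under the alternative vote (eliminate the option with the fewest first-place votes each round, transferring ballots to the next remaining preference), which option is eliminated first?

Round 1: Y 8, W 1, X 10, Z 3. Eliminate W.

W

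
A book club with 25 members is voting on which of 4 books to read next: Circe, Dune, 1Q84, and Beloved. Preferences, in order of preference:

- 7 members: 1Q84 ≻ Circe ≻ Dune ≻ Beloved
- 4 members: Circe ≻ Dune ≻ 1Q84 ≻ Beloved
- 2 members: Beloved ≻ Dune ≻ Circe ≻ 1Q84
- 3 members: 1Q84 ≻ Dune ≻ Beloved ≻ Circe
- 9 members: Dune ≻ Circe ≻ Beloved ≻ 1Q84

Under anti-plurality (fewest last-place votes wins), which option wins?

Last-place votes: Circe 3, Dune 0, 1Q84 11, Beloved 11.
Dune is ranked last by the fewest voters, so Dune wins.

Dune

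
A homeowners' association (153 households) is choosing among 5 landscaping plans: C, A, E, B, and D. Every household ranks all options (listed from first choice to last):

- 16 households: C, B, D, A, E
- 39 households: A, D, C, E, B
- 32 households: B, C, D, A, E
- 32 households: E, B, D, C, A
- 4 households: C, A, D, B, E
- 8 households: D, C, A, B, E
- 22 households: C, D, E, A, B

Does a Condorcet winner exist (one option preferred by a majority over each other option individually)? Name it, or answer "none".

none

Checking pairwise contests:
D beats C 79–74.
C beats A 114–39.
C beats E 121–32.
C beats B 89–64.
B beats D 80–73.
Every option loses at least one head-to-head, so there is no Condorcet winner.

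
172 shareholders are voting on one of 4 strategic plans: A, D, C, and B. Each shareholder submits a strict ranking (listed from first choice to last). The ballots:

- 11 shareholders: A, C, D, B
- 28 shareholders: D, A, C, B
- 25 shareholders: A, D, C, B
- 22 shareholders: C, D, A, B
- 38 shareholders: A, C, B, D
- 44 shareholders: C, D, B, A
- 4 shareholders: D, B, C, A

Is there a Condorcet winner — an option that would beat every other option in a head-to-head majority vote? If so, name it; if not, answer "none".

Checking pairwise contests:
D beats A 98–74.
C beats D 115–57.
A beats C 102–70.
A beats B 124–48.
Every option loses at least one head-to-head, so there is no Condorcet winner.

none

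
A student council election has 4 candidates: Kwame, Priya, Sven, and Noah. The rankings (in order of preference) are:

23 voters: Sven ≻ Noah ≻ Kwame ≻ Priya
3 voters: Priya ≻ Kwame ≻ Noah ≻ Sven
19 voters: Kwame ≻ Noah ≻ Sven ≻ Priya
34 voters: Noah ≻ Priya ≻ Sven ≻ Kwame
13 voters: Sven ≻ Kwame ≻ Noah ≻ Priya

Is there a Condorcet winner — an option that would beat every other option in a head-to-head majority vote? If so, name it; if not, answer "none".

Noah vs Kwame: 57–35 for Noah.
Noah vs Priya: 89–3 for Noah.
Noah vs Sven: 56–36 for Noah.
Noah beats every other option head-to-head.

Noah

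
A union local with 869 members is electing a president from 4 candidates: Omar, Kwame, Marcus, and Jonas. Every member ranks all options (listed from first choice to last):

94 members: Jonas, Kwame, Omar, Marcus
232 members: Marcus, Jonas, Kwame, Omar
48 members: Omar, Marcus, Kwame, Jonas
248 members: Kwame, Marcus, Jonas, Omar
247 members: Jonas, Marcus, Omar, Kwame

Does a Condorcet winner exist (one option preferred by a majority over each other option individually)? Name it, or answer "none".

Marcus

Marcus vs Omar: 727–142 for Marcus.
Marcus vs Kwame: 527–342 for Marcus.
Marcus vs Jonas: 528–341 for Marcus.
Marcus beats every other option head-to-head.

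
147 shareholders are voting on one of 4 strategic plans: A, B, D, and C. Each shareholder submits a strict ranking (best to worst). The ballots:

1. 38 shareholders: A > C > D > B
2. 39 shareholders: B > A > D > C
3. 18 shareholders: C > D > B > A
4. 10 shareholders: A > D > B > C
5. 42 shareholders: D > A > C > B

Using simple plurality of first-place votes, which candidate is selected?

A

First-place votes: A 48, B 39, D 42, C 18.
A has the most first-place votes.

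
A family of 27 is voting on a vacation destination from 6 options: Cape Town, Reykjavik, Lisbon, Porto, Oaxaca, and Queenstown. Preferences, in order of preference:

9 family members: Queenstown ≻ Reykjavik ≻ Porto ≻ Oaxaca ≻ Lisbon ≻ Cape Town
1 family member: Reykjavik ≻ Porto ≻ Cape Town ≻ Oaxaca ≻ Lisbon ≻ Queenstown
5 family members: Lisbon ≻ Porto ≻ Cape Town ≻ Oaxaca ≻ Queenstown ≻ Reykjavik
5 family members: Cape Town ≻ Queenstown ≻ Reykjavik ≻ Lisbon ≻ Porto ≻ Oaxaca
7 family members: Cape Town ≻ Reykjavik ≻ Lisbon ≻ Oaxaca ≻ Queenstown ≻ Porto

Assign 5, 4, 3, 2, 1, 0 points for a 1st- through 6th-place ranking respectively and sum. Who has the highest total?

Cape Town: 9·0 + 1·3 + 5·3 + 5·5 + 7·5 = 78
Reykjavik: 9·4 + 1·5 + 5·0 + 5·3 + 7·4 = 84
Lisbon: 9·1 + 1·1 + 5·5 + 5·2 + 7·3 = 66
Porto: 9·3 + 1·4 + 5·4 + 5·1 + 7·0 = 56
Oaxaca: 9·2 + 1·2 + 5·2 + 5·0 + 7·2 = 44
Queenstown: 9·5 + 1·0 + 5·1 + 5·4 + 7·1 = 77
Reykjavik has the highest Borda score (84).

Reykjavik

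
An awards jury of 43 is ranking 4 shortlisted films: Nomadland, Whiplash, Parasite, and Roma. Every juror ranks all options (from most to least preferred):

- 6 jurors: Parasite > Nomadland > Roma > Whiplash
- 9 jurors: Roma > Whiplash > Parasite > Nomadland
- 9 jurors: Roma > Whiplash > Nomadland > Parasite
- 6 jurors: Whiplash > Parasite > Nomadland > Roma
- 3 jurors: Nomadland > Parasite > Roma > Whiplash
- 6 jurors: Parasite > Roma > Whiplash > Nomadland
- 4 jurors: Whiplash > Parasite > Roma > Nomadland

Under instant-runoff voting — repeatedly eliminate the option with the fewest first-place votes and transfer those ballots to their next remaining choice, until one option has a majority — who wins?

Round 1: Nomadland 3, Whiplash 10, Parasite 12, Roma 18. Eliminate Nomadland.
Round 2: Whiplash 10, Parasite 15, Roma 18. Eliminate Whiplash.
Round 3: Parasite 25, Roma 18. Parasite has a majority.

Parasite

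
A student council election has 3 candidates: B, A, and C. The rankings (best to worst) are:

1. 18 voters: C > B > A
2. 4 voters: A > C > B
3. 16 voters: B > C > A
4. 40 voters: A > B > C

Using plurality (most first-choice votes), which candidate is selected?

First-place votes: B 16, A 44, C 18.
A has the most first-place votes.

A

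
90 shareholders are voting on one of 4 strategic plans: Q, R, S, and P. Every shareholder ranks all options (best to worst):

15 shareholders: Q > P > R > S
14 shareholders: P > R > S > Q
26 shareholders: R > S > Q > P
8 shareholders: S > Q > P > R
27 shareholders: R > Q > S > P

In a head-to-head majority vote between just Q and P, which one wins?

Voters preferring Q to P: 76; preferring P to Q: 14.
Q wins the head-to-head.

Q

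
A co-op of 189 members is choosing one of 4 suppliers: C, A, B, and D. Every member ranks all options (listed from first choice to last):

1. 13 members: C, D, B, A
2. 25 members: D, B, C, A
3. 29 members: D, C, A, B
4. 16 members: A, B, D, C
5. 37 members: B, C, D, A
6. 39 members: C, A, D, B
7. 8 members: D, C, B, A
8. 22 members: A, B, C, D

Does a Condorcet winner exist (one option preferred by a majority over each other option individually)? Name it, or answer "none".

none

Checking pairwise contests:
B beats C 100–89.
C beats A 151–38.
A beats B 106–83.
C beats D 111–78.
Every option loses at least one head-to-head, so there is no Condorcet winner.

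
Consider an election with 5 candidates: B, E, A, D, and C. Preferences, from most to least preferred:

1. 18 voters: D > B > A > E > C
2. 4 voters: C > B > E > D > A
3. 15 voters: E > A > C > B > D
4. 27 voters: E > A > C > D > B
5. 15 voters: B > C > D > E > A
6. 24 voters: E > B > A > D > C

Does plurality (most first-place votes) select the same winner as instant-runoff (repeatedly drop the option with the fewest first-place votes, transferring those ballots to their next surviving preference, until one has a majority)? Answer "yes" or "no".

yes

Plurality — first-place votes: B 15, E 66, A 0, D 18, C 4. Winner: E.
Instant-runoff — R1 B 15, E 66, A 0, D 18, C 4 (E winner). Winner: E.
The two methods agree.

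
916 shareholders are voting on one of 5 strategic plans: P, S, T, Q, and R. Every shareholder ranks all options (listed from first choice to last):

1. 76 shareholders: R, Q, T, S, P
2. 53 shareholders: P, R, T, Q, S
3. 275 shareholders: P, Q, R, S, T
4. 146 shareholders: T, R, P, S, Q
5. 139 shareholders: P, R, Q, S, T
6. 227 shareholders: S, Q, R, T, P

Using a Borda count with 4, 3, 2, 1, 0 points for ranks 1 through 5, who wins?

R

P: 76·0 + 53·4 + 275·4 + 146·2 + 139·4 + 227·0 = 2160
S: 76·1 + 53·0 + 275·1 + 146·1 + 139·1 + 227·4 = 1544
T: 76·2 + 53·2 + 275·0 + 146·4 + 139·0 + 227·1 = 1069
Q: 76·3 + 53·1 + 275·3 + 146·0 + 139·2 + 227·3 = 2065
R: 76·4 + 53·3 + 275·2 + 146·3 + 139·3 + 227·2 = 2322
R has the highest Borda score (2322).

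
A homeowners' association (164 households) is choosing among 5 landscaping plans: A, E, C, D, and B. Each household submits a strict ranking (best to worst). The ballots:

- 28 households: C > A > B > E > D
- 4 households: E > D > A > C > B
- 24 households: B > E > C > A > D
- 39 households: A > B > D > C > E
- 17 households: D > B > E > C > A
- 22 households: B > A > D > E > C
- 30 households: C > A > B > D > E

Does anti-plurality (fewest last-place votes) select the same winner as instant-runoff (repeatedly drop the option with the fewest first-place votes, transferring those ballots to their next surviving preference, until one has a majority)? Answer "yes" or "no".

Anti-plurality — last-place votes: A 17, E 69, C 22, D 52, B 4. Winner: B.
Instant-runoff — R1 A 39, E 4, C 58, D 17, B 46 (E out); R2 A 39, C 58, D 21, B 46 (D out); R3 A 43, C 58, B 63 (A out); R4 C 62, B 102 (B winner). Winner: B.
The two methods agree.

yes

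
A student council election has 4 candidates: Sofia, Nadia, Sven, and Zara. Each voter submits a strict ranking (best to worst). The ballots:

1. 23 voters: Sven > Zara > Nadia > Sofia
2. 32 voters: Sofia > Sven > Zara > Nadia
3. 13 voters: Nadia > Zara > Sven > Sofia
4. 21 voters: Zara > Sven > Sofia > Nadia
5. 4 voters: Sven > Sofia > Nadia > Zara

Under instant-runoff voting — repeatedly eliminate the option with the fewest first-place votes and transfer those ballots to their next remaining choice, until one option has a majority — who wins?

Round 1: Sofia 32, Nadia 13, Sven 27, Zara 21. Eliminate Nadia.
Round 2: Sofia 32, Sven 27, Zara 34. Eliminate Sven.
Round 3: Sofia 36, Zara 57. Zara has a majority.

Zara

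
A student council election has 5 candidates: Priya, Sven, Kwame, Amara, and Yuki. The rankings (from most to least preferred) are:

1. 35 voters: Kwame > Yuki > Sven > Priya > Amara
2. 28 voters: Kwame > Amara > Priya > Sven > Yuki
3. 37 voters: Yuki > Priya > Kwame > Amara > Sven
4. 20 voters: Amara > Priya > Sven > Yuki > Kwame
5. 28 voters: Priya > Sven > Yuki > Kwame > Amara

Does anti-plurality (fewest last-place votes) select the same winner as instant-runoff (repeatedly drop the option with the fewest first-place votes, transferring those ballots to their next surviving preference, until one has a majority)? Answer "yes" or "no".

Anti-plurality — last-place votes: Priya 0, Sven 37, Kwame 20, Amara 63, Yuki 28. Winner: Priya.
Instant-runoff — R1 Priya 28, Sven 0, Kwame 63, Amara 20, Yuki 37 (Sven out); R2 Priya 28, Kwame 63, Amara 20, Yuki 37 (Amara out); R3 Priya 48, Kwame 63, Yuki 37 (Yuki out); R4 Priya 85, Kwame 63 (Priya winner). Winner: Priya.
The two methods agree.

yes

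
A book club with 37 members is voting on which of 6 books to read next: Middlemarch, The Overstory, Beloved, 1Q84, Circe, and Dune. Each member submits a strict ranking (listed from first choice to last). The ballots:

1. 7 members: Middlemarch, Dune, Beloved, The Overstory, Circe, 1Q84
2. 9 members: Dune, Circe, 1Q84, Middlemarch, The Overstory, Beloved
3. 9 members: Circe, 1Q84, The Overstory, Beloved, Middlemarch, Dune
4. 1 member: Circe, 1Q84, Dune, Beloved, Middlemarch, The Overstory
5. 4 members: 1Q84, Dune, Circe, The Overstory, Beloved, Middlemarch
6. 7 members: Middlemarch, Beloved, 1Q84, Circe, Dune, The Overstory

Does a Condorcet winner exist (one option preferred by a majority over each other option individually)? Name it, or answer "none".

none

Checking pairwise contests:
1Q84 beats Middlemarch 23–14.
Middlemarch beats The Overstory 24–13.
Middlemarch beats Beloved 23–14.
Circe beats 1Q84 26–11.
Dune beats Circe 20–17.
Middlemarch beats Dune 23–14.
Every option loses at least one head-to-head, so there is no Condorcet winner.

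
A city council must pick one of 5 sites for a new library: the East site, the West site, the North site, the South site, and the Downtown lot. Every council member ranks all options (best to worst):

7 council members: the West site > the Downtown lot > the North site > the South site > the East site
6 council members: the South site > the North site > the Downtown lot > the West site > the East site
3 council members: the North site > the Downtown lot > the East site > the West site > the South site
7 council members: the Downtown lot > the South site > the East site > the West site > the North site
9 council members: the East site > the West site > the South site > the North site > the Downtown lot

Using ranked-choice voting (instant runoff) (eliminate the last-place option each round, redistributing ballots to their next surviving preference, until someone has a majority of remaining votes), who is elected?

the Downtown lot

Round 1: the East site 9, the West site 7, the North site 3, the South site 6, the Downtown lot 7. Eliminate the North site.
Round 2: the East site 9, the West site 7, the South site 6, the Downtown lot 10. Eliminate the South site.
Round 3: the East site 9, the West site 7, the Downtown lot 16. Eliminate the West site.
Round 4: the East site 9, the Downtown lot 23. The Downtown lot has a majority.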